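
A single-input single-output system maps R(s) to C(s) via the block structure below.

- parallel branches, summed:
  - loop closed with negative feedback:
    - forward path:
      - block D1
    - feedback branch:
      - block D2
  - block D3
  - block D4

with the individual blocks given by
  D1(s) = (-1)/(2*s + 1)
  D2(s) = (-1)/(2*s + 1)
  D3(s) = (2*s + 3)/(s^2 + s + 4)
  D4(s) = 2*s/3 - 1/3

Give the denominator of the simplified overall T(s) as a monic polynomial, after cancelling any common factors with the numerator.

Answer: s^4 + 2*s^3 + 11*s^2/2 + 9*s/2 + 2

Working:
Step 1: apply the feedback formula to D1, D2 = (-2*s - 1)/(4*s^2 + 4*s + 2)
Step 2: add [D1/(1+D1*D2)], D3, D4 (parallel) = (8*s^5 + 12*s^4 + 54*s^3 + 65*s^2 + 19*s - 2)/(12*s^4 + 24*s^3 + 66*s^2 + 54*s + 24)
That last expression is T(s), already simplified. Scaling its denominator by 1/12 (the reciprocal of the leading coefficient) yields the monic denominator.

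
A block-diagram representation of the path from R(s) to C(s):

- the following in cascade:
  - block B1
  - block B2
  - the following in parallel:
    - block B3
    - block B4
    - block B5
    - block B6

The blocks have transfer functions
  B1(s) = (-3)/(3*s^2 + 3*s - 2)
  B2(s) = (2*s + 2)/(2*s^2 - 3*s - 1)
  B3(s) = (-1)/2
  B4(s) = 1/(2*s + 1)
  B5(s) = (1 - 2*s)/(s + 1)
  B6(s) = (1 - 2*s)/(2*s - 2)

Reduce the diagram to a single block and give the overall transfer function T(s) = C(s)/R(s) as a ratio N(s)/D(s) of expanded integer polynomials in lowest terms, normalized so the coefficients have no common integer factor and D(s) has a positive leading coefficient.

Step 1. reduce the parallel group B3, B4, B5, B6 -> (-14*s^3 + 5*s^2 + 5*s - 2)/(4*s^3 + 2*s^2 - 4*s - 2)
Step 2. cascade B1, B2, (B3+B4+B5+B6): this yields T(s), and no further normalization is needed

Final answer: (42*s^3 - 15*s^2 - 15*s + 6)/(12*s^6 - 12*s^5 - 35*s^4 + 25*s^3 + 17*s^2 - 5*s - 2)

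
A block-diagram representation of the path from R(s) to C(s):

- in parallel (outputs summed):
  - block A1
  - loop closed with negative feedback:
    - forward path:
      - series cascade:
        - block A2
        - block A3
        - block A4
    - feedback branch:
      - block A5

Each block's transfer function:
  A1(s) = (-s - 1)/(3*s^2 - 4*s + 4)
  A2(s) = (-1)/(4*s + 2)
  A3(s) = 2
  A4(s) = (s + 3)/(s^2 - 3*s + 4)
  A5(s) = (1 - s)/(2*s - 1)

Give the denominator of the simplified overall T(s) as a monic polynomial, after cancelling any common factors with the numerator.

The answer is s^6 - 13*s^5/3 + 28*s^4/3 - 97*s^3/12 + 23*s^2/12 + 4*s - 7/3.

Reasoning:
Step 1. cascade A2, A3, A4, giving (-s - 3)/(2*s^3 - 5*s^2 + 5*s + 4)
Step 2. feedback reduction of (A2*A3*A4), A5, giving (-2*s^2 - 5*s + 3)/(4*s^4 - 12*s^3 + 16*s^2 + 5*s - 7)
Step 3. parallel reduction of A1, [(A2*A3*A4)/(1+(A2*A3*A4)*A5)], giving (-4*s^5 + 2*s^4 - 11*s^3 - 30*s + 19)/(12*s^6 - 52*s^5 + 112*s^4 - 97*s^3 + 23*s^2 + 48*s - 28)
The result of step 3 is T(s) in lowest terms. Its denominator has leading coefficient 12; dividing the denominator through by 12 makes it monic.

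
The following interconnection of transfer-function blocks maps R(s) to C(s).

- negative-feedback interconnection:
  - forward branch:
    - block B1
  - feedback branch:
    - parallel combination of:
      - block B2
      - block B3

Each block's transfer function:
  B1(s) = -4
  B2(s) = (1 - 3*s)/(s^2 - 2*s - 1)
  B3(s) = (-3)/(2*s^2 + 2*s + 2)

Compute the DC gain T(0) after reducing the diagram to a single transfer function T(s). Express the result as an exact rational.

Reducing step by step:

Step 1. parallel reduction of B2, B3; result (-6*s^3 - 7*s^2 + 2*s + 5)/(2*s^4 - 2*s^3 - 4*s^2 - 6*s - 2)
Step 2. close the feedback loop around B1, (B2+B3); result (-4*s^4 + 4*s^3 + 8*s^2 + 12*s + 4)/(s^4 + 11*s^3 + 12*s^2 - 7*s - 11)
Step 2 gives the overall T(s). Then T(0) = 4/(-11) = -4/11.

Answer: -4/11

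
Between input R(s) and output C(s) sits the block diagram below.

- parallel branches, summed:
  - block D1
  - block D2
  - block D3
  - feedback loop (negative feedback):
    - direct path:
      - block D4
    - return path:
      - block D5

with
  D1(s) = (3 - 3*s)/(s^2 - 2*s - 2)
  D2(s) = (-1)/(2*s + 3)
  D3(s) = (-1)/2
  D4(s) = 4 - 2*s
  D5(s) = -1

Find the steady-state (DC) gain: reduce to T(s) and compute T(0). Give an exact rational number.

First reduce the diagram to T(s).

(1) apply the feedback formula to D4, D5; result (4 - 2*s)/(2*s - 3)
(2) sum the parallel branches D1, D2, D3, [D4/(1+D4*D5)]; result (-12*s^4 + 87*s^2 - 24*s - 132)/(8*s^4 - 16*s^3 - 34*s^2 + 36*s + 36)
Step 2 gives the overall T(s). Then T(0) = -132/36 = -11/3.

Answer: -11/3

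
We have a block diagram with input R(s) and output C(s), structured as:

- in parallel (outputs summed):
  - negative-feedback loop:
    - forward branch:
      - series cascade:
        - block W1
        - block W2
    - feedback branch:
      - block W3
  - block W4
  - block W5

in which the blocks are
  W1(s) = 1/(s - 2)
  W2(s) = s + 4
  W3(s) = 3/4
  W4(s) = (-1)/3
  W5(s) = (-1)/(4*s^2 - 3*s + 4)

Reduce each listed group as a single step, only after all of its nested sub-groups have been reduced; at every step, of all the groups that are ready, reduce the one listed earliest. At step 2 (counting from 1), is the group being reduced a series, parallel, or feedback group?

Step 1. multiply W1, W2 (series)
Step 2. close the feedback loop around (W1*W2), W3
Step 3. sum the parallel branches [(W1*W2)/(1+(W1*W2)*W3)], W4, W5
The group at step 2 is a feedback group.

Therefore the answer is feedback.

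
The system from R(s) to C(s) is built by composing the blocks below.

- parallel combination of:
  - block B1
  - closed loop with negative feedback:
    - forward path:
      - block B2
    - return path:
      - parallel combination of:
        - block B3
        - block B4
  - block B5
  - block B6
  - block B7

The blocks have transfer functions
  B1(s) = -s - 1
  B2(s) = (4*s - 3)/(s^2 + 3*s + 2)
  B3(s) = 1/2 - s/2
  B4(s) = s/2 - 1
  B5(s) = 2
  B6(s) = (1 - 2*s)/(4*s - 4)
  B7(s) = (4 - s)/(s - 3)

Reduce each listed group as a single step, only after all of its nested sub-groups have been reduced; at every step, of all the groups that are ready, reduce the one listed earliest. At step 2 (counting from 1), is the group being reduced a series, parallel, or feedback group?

Answer: feedback

Working:
Step 1: parallel reduction of B3, B4
Step 2: collapse the loop (B2 forward, (B3+B4) return)
Step 3: parallel reduction of B1, [B2/(1+B2*(B3+B4))], B5, B6, B7
The group at step 2 is a feedback group.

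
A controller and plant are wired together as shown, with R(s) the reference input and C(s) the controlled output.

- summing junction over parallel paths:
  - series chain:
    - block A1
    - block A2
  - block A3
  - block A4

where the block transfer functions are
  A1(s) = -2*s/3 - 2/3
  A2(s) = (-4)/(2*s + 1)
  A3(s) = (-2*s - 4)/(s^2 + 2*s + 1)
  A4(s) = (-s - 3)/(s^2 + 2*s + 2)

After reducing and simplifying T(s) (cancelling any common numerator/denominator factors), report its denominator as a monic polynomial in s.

1. cascade A1, A2 = (8*s + 8)/(6*s + 3)
2. add (A1*A2), A3, A4 (parallel) = (8*s^5 + 22*s^4 + s^3 - 49*s^2 - 59*s - 17)/(6*s^5 + 27*s^4 + 54*s^3 + 57*s^2 + 30*s + 6)
T(s) is the step-2 result (common factors already cancelled). Leading coefficient of the denominator: 6. Divide through by 6 for the monic polynomial.

Hence the answer: s^5 + 9*s^4/2 + 9*s^3 + 19*s^2/2 + 5*s + 1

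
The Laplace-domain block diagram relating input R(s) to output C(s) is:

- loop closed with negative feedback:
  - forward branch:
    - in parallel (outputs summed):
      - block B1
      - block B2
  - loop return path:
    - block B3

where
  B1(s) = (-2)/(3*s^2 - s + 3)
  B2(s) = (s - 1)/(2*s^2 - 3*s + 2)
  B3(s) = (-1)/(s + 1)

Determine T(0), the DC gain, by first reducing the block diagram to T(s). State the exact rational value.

Step 1. parallel reduction of B1, B2 = (3*s^3 - 8*s^2 + 10*s - 7)/(6*s^4 - 11*s^3 + 15*s^2 - 11*s + 6)
Step 2. feedback reduction of (B1+B2), B3 = (3*s^4 - 5*s^3 + 2*s^2 + 3*s - 7)/(6*s^5 - 5*s^4 + s^3 + 12*s^2 - 15*s + 13)
DC gain: substitute s = 0 into T(s) from step 2: T(0) = -7/13.

Final answer: -7/13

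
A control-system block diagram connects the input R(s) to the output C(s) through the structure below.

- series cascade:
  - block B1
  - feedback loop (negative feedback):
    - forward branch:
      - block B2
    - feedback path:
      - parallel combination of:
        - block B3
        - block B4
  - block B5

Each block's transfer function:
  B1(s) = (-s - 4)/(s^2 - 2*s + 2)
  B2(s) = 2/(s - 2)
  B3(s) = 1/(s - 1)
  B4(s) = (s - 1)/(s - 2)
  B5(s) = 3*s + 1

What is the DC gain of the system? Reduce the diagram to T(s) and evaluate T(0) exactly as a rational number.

1. reduce the parallel group B3, B4 gives (s^2 - s - 1)/(s^2 - 3*s + 2)
2. close the feedback loop around B2, (B3+B4) gives (2*s^2 - 6*s + 4)/(s^3 - 3*s^2 + 6*s - 6)
3. reduce the series chain B1, [B2/(1+B2*(B3+B4))], B5 gives (-6*s^4 - 8*s^3 + 58*s^2 - 28*s - 16)/(s^5 - 5*s^4 + 14*s^3 - 24*s^2 + 24*s - 12)
The step-3 result is T(s). Setting s = 0: T(0) = -16/(-12) = 4/3.

Therefore the answer is 4/3.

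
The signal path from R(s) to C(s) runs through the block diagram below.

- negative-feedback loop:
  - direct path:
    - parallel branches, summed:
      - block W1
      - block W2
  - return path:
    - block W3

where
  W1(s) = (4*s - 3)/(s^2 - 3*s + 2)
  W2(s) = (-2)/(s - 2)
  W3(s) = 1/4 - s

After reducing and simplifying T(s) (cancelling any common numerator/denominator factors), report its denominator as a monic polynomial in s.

Answer: s^2 + 3*s/2 - 7/4

Working:
(1) sum the parallel branches W1, W2: (2*s - 1)/(s^2 - 3*s + 2)
(2) close the feedback loop around (W1+W2), W3: (4 - 8*s)/(4*s^2 + 6*s - 7)
The result of step 2 is T(s) in lowest terms. Its denominator has leading coefficient 4; dividing the denominator through by 4 makes it monic.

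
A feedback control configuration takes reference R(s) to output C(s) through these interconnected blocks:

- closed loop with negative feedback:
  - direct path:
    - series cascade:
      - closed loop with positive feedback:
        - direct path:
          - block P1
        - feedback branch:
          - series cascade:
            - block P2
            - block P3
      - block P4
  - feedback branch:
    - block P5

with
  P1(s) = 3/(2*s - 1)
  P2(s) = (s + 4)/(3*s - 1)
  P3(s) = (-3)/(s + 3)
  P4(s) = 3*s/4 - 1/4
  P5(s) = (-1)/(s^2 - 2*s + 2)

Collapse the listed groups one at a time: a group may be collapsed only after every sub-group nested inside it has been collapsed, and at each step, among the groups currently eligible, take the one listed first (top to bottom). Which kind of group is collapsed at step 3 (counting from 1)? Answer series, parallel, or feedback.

Reducing step by step:

Step 1 - cascade P2, P3
Step 2 - apply the feedback formula to P1, (P2*P3)
Step 3 - multiply [P1/(1-P1*(P2*P3))], P4 (series)
Step 4 - apply the feedback formula to ([P1/(1-P1*(P2*P3))]*P4), P5
So the answer for step 3 is series.

Answer: series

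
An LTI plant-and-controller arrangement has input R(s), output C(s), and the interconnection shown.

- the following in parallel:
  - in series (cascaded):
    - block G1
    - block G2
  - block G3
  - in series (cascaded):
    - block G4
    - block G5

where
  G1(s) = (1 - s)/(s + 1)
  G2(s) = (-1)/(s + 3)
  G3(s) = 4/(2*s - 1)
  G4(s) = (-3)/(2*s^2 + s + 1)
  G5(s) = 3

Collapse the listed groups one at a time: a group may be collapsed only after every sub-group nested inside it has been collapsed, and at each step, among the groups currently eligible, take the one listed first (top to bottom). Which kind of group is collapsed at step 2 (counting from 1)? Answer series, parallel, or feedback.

The answer is series.

Reasoning:
Step 1. cascade G1, G2
Step 2. cascade G4, G5
Step 3. add (G1*G2), G3, (G4*G5) (parallel)
So the answer for step 2 is series.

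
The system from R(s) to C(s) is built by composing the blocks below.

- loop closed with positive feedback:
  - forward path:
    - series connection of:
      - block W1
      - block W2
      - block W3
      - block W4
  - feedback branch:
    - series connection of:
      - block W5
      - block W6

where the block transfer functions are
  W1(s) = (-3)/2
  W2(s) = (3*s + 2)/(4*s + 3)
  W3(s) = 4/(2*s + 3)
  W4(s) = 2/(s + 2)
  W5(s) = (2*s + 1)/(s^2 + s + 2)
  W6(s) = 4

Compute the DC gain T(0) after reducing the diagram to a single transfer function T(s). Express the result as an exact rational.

[1] combine W1, W2, W3, W4 in series, giving (-36*s - 24)/(8*s^3 + 34*s^2 + 45*s + 18)
[2] series reduction of W5, W6, giving (8*s + 4)/(s^2 + s + 2)
[3] close the feedback loop around (W1*W2*W3*W4), (W5*W6), giving (-36*s^3 - 60*s^2 - 96*s - 48)/(8*s^5 + 42*s^4 + 95*s^3 + 419*s^2 + 444*s + 132)
The step-3 result is T(s). Setting s = 0: T(0) = -48/132 = -4/11.

Final answer: -4/11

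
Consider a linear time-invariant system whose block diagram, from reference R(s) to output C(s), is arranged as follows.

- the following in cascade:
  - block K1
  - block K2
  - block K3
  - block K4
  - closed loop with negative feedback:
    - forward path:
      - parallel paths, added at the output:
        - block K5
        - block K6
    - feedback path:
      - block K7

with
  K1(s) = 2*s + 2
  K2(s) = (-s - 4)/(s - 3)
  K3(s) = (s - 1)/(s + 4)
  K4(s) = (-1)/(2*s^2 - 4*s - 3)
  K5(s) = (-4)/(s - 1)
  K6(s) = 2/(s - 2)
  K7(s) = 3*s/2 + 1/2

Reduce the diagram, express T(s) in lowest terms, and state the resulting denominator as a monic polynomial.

[1] reduce the parallel group K5, K6 gives (6 - 2*s)/(s^2 - 3*s + 2)
[2] apply the feedback formula to (K5+K6), K7 gives (2*s - 6)/(2*s^2 - 5*s - 5)
[3] cascade K1, K2, K3, K4, [(K5+K6)/(1+(K5+K6)*K7)] gives (4*s^2 - 4)/(4*s^4 - 18*s^3 + 4*s^2 + 35*s + 15)
Step 3 gives the fully reduced T(s), with no common factor left to cancel. The denominator's leading coefficient is 4, so divide each of its coefficients by 4 to get the monic form.

Hence the answer: s^4 - 9*s^3/2 + s^2 + 35*s/4 + 15/4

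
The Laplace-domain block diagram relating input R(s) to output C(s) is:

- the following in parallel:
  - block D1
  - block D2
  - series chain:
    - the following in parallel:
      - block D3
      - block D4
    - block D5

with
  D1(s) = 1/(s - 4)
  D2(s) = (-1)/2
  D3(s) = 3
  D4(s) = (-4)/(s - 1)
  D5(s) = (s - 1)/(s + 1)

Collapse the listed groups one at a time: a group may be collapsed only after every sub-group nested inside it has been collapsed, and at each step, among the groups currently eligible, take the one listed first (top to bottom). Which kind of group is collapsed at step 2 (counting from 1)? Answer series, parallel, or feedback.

Step 1 - combine D3, D4 in parallel
Step 2 - reduce the series chain (D3+D4), D5
Step 3 - reduce the parallel group D1, D2, ((D3+D4)*D5)
Step 2: series.

Final answer: series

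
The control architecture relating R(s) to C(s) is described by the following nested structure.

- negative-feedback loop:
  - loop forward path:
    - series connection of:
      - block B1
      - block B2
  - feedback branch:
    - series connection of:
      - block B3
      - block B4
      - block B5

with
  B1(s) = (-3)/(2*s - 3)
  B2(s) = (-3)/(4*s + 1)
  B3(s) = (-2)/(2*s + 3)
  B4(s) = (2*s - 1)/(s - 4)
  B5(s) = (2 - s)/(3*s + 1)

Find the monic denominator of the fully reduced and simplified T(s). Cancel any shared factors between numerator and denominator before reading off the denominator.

Reducing step by step:

[1] combine B1, B2 in series: 9/(8*s^2 - 10*s - 3)
[2] cascade B3, B4, B5: (4*s^2 - 10*s + 4)/(6*s^3 - 13*s^2 - 41*s - 12)
[3] reduce the feedback loop with forward (B1*B2) and return (B3*B4*B5): (54*s^3 - 117*s^2 - 369*s - 108)/(48*s^5 - 164*s^4 - 216*s^3 + 389*s^2 + 153*s + 72)
T(s) is the step-3 result (common factors already cancelled). Leading coefficient of the denominator: 48. Divide through by 48 for the monic polynomial.

Answer: s^5 - 41*s^4/12 - 9*s^3/2 + 389*s^2/48 + 51*s/16 + 3/2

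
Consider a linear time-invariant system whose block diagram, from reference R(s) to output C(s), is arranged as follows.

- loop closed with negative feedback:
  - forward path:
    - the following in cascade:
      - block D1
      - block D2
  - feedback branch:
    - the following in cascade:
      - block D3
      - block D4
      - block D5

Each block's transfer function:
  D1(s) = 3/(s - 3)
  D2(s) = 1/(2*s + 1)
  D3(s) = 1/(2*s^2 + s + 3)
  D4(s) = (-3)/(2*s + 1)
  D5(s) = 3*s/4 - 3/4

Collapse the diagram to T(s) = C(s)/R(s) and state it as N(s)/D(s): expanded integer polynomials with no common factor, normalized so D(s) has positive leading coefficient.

The answer is (48*s^3 + 48*s^2 + 84*s + 36)/(32*s^5 - 48*s^4 - 72*s^3 - 164*s^2 - 171*s - 9).

Reasoning:
[1] combine D1, D2 in series -> 3/(2*s^2 - 5*s - 3)
[2] reduce the series chain D3, D4, D5 -> (9 - 9*s)/(16*s^3 + 16*s^2 + 28*s + 12)
[3] close the feedback loop around (D1*D2), (D3*D4*D5), which is the overall transfer function T(s) = C(s)/R(s) in lowest terms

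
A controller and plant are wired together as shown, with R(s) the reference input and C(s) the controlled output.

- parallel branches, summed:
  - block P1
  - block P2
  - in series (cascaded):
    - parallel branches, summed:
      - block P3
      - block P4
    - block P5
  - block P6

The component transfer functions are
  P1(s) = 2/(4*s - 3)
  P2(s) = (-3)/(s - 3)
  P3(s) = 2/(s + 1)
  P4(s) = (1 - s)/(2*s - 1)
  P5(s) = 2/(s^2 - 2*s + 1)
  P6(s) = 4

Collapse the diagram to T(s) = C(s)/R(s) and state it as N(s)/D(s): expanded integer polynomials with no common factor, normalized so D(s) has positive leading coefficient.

[1] sum the parallel branches P3, P4, giving (-s^2 + 4*s - 1)/(2*s^2 + s - 1)
[2] combine (P3+P4), P5 in series, giving (-2*s^2 + 8*s - 2)/(2*s^4 - 3*s^3 - s^2 + 3*s - 1)
[3] sum the parallel branches P1, P2, ((P3+P4)*P5), P6: this yields T(s), and no further normalization is needed

Final answer: (32*s^6 - 188*s^5 + 264*s^4 + 63*s^3 - 411*s^2 + 289*s - 57)/(8*s^6 - 42*s^5 + 59*s^4 - 58*s^2 + 42*s - 9)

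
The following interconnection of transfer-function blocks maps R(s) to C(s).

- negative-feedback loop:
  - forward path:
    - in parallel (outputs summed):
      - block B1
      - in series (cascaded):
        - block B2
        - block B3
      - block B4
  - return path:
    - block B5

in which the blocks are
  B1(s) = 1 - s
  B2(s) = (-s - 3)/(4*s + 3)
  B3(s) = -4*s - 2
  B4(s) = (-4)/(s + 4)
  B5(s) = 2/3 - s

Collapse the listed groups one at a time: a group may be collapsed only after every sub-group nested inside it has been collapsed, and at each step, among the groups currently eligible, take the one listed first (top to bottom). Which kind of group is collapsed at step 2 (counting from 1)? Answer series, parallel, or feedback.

Reducing step by step:

Step 1. cascade B2, B3
Step 2. reduce the parallel group B1, (B2*B3), B4
Step 3. apply the feedback formula to (B1+(B2*B3)+B4), B5
Step 2 collapses a parallel group.

Answer: parallel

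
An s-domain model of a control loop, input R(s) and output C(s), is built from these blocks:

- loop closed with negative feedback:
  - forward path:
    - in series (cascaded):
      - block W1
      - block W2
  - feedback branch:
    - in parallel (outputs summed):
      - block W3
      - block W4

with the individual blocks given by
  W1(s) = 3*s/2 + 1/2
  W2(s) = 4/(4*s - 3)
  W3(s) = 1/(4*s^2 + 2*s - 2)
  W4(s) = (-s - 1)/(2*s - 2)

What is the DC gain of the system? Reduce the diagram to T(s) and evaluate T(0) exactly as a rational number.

Answer: -2/3

Working:
1. series reduction of W1, W2, giving (6*s + 2)/(4*s - 3)
2. sum the parallel branches W3, W4, giving (-2*s^3 - 3*s^2 + s)/(4*s^3 - 2*s^2 - 4*s + 2)
3. close the feedback loop around (W1*W2), (W3+W4), giving (12*s^4 - 2*s^3 - 14*s^2 + 2*s + 2)/(2*s^4 - 21*s^3 - 5*s^2 + 11*s - 3)
Step 3 gives the overall T(s). Then T(0) = 2/(-3) = -2/3.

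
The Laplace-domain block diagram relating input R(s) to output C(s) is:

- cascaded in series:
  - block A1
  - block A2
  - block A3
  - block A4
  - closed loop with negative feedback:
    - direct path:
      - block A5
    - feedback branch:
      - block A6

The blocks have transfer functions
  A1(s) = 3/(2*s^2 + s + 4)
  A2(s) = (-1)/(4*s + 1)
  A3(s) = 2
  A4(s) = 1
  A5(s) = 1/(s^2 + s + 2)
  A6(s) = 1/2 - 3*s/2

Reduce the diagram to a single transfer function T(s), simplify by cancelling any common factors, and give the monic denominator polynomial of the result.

1. apply the feedback formula to A5, A6, giving 2/(2*s^2 - s + 5)
2. series reduction of A1, A2, A3, A4, [A5/(1+A5*A6)], giving (-12)/(16*s^5 + 4*s^4 + 68*s^3 + 21*s^2 + 81*s + 20)
No further cancellation is possible in the step-2 result, so that is T(s). Its denominator becomes monic after dividing by the leading coefficient 16.

Final answer: s^5 + s^4/4 + 17*s^3/4 + 21*s^2/16 + 81*s/16 + 5/4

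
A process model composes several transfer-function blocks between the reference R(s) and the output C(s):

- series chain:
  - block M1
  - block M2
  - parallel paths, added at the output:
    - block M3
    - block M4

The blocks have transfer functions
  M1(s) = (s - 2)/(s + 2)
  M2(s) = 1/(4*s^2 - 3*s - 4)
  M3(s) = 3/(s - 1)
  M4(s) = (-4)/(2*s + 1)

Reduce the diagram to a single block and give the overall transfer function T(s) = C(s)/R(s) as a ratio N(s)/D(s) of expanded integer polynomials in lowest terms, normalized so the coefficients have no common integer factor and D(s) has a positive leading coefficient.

Step 1. parallel reduction of M3, M4 -> (2*s + 7)/(2*s^2 - s - 1)
Step 2. reduce the series chain M1, M2, (M3+M4), which is the overall transfer function T(s) = C(s)/R(s) in lowest terms

Answer: (2*s^2 + 3*s - 14)/(8*s^5 + 6*s^4 - 29*s^3 - 11*s^2 + 18*s + 8)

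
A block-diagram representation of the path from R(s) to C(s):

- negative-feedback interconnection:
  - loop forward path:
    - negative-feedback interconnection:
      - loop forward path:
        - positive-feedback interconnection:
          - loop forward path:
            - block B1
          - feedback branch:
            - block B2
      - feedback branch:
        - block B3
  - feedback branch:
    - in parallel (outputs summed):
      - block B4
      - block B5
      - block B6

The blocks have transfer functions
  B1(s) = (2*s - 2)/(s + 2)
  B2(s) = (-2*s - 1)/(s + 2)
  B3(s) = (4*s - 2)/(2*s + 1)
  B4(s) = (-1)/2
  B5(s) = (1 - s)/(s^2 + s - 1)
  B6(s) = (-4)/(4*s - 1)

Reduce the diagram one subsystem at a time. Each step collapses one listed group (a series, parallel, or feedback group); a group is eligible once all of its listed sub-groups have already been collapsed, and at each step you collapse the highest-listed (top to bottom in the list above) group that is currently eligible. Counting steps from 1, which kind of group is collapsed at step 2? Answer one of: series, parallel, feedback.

Step 1 - reduce the feedback loop with forward B1 and return B2
Step 2 - apply the feedback formula to [B1/(1-B1*B2)], B3
Step 3 - combine B4, B5, B6 in parallel
Step 4 - feedback reduction of [[B1/(1-B1*B2)]/(1+[B1/(1-B1*B2)]*B3)], (B4+B5+B6)
Step 2: feedback.

Final answer: feedback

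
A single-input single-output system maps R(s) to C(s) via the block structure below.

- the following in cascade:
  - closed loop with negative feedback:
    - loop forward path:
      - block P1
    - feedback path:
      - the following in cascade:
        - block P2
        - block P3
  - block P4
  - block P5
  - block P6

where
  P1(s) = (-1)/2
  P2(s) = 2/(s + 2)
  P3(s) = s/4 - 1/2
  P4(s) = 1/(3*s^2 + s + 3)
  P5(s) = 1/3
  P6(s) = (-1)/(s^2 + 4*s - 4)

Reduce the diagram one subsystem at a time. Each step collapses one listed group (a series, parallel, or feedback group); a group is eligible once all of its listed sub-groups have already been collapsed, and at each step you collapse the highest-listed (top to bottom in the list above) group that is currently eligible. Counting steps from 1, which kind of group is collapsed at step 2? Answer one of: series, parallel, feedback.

[1] cascade P2, P3
[2] feedback reduction of P1, (P2*P3)
[3] reduce the series chain [P1/(1+P1*(P2*P3))], P4, P5, P6
The group at step 2 is a feedback group.

Final answer: feedback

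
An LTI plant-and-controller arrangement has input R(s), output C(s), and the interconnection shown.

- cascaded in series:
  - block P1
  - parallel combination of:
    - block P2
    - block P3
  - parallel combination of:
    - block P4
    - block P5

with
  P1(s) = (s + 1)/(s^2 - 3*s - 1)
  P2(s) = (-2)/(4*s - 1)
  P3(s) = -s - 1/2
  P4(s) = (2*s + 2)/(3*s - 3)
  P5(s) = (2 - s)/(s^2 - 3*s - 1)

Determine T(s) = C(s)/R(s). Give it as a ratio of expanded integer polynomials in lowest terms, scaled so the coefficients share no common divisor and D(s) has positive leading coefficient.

Step 1. sum the parallel branches P2, P3 gives (-8*s^2 - 2*s - 3)/(8*s - 2)
Step 2. sum the parallel branches P4, P5 gives (2*s^3 - 7*s^2 + s - 8)/(3*s^3 - 12*s^2 + 6*s + 3)
Step 3. combine P1, (P2+P3), (P4+P5) in series, giving the overall T(s)

Therefore the answer is (-16*s^6 + 36*s^5 + 52*s^4 + 83*s^3 + 96*s^2 + 37*s + 24)/(24*s^6 - 174*s^5 + 354*s^4 - 102*s^3 - 114*s^2 + 6*s + 6).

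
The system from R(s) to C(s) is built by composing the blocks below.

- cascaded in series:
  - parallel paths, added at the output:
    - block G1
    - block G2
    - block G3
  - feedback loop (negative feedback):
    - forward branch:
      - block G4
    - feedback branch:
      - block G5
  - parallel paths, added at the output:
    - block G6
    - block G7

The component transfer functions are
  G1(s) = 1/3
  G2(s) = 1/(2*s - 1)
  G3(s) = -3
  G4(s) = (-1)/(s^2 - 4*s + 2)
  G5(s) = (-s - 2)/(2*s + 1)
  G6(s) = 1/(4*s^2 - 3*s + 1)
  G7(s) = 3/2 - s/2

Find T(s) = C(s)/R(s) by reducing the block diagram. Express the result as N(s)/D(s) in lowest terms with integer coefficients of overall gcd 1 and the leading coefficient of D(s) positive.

Step 1 - add G1, G2, G3 (parallel) gives (11 - 16*s)/(6*s - 3)
Step 2 - reduce the feedback loop with forward G4 and return G5 gives (-2*s - 1)/(2*s^3 - 7*s^2 + s + 4)
Step 3 - reduce the parallel group G6, G7 gives (-4*s^3 + 15*s^2 - 10*s + 5)/(8*s^2 - 6*s + 2)
Step 4 - combine (G1+G2+G3), [G4/(1+G4*G5)], (G6+G7) in series - this is the overall T(s), already in the required normalized form

Answer: (-128*s^5 + 504*s^4 - 366*s^3 + 55*s^2 + 80*s - 55)/(96*s^6 - 456*s^5 + 528*s^4 - 90*s^3 - 168*s^2 + 114*s - 24)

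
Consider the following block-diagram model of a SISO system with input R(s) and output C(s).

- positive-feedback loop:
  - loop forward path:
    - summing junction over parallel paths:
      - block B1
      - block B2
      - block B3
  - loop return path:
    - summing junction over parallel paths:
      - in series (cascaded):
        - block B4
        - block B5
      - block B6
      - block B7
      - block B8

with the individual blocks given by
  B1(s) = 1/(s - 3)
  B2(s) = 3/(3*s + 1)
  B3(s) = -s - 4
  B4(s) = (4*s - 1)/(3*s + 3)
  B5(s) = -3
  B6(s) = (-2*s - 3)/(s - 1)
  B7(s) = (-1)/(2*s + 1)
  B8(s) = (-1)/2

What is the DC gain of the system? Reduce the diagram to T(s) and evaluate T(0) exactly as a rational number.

(1) add B1, B2, B3 (parallel) = (-3*s^3 - 4*s^2 + 41*s + 4)/(3*s^2 - 8*s - 3)
(2) cascade B4, B5 = (1 - 4*s)/(s + 1)
(3) sum the parallel branches (B4*B5), B6, B7, B8 = (-26*s^3 - 15*s^2 - 14*s - 5)/(4*s^3 + 2*s^2 - 4*s - 2)
(4) reduce the feedback loop with forward (B1+B2+B3) and return ((B4*B5)+B6+B7+B8) = (12*s^6 + 22*s^5 - 168*s^4 - 120*s^3 + 148*s^2 + 98*s + 8)/(78*s^6 + 137*s^5 - 938*s^4 - 608*s^3 - 634*s^2 - 289*s - 26)
Step 4 gives the overall T(s). Then T(0) = 8/(-26) = -4/13.

Hence the answer: -4/13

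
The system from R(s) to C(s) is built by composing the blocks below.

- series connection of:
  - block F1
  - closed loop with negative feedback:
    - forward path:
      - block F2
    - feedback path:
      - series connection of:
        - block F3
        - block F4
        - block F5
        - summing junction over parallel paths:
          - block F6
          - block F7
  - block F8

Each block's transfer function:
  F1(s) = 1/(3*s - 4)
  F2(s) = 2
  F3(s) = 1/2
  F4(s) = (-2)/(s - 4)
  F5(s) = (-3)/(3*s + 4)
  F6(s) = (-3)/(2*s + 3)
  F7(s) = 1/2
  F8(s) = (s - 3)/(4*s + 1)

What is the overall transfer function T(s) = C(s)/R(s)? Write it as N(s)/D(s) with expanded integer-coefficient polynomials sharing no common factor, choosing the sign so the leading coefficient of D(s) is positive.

1. parallel reduction of F6, F7: (2*s - 3)/(4*s + 6)
2. multiply F3, F4, F5, (F6+F7) (series): (6*s - 9)/(12*s^3 - 14*s^2 - 112*s - 96)
3. collapse the loop (F2 forward, (F3*F4*F5*(F6+F7)) return): (12*s^3 - 14*s^2 - 112*s - 96)/(6*s^3 - 7*s^2 - 50*s - 57)
4. combine F1, [F2/(1+F2*(F3*F4*F5*(F6+F7)))], F8 in series, which is the overall transfer function T(s) = C(s)/R(s) in lowest terms

Answer: (12*s^4 - 50*s^3 - 70*s^2 + 240*s + 288)/(72*s^5 - 162*s^4 - 533*s^3 - 6*s^2 + 941*s + 228)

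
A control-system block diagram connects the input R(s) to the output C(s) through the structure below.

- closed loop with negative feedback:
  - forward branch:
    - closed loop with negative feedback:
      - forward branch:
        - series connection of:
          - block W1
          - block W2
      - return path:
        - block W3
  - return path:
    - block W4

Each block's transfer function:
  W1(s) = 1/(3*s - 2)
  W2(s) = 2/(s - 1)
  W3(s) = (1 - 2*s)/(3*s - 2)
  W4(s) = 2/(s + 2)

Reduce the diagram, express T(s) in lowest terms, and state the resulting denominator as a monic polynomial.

[1] combine W1, W2 in series; result 2/(3*s^2 - 5*s + 2)
[2] reduce the feedback loop with forward (W1*W2) and return W3; result (6*s - 4)/(9*s^3 - 21*s^2 + 12*s - 2)
[3] feedback reduction of [(W1*W2)/(1+(W1*W2)*W3)], W4; result (6*s^2 + 8*s - 8)/(9*s^4 - 3*s^3 - 30*s^2 + 34*s - 12)
That last expression is T(s), already simplified. Scaling its denominator by 1/9 (the reciprocal of the leading coefficient) yields the monic denominator.

Final answer: s^4 - s^3/3 - 10*s^2/3 + 34*s/9 - 4/3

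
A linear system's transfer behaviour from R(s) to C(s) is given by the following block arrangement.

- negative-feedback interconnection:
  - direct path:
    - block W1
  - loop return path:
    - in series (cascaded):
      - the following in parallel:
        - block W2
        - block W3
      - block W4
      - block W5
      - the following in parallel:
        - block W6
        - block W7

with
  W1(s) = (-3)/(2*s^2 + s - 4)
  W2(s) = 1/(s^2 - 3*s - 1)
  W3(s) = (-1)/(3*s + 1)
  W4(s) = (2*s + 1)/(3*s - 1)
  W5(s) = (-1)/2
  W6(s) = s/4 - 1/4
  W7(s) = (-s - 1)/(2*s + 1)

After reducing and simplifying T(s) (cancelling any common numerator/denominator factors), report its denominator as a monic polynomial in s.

[1] combine W2, W3 in parallel gives (-s^2 + 6*s + 2)/(3*s^3 - 8*s^2 - 6*s - 1)
[2] sum the parallel branches W6, W7 gives (2*s^2 - 5*s - 5)/(8*s + 4)
[3] reduce the series chain (W2+W3), W4, W5, (W6+W7) gives (2*s^4 - 17*s^3 + 21*s^2 + 40*s + 10)/(72*s^4 - 216*s^3 - 80*s^2 + 24*s + 8)
[4] collapse the loop (W1 forward, ((W2+W3)*W4*W5*(W6+W7)) return) gives (-216*s^4 + 648*s^3 + 240*s^2 - 72*s - 24)/(144*s^6 - 360*s^5 - 670*s^4 + 883*s^3 + 297*s^2 - 208*s - 62)
Step 4 gives the fully reduced T(s), with no common factor left to cancel. The denominator's leading coefficient is 144, so divide each of its coefficients by 144 to get the monic form.

Therefore the answer is s^6 - 5*s^5/2 - 335*s^4/72 + 883*s^3/144 + 33*s^2/16 - 13*s/9 - 31/72.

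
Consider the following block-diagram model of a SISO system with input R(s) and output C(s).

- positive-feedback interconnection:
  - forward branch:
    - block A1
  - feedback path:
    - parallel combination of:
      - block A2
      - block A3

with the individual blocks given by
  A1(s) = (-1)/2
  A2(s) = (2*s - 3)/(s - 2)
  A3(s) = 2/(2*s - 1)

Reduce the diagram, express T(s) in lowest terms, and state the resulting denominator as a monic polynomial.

Step 1: add A2, A3 (parallel) -> (4*s^2 - 6*s - 1)/(2*s^2 - 5*s + 2)
Step 2: close the feedback loop around A1, (A2+A3) -> (-2*s^2 + 5*s - 2)/(8*s^2 - 16*s + 3)
No further cancellation is possible in the step-2 result, so that is T(s). Its denominator becomes monic after dividing by the leading coefficient 8.

Final answer: s^2 - 2*s + 3/8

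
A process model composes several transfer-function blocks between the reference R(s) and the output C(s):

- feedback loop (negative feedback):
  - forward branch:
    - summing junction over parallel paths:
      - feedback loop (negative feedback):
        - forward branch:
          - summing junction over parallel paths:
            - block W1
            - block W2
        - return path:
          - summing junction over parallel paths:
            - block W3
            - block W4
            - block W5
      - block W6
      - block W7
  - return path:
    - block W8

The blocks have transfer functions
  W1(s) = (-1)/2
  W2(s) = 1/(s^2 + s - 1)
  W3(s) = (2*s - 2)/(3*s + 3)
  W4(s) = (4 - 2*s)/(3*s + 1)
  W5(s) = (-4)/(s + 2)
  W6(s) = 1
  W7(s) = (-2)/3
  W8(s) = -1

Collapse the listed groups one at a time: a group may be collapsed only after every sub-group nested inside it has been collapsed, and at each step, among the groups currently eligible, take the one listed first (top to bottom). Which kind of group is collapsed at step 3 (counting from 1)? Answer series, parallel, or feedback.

Answer: feedback

Working:
[1] add W1, W2 (parallel)
[2] sum the parallel branches W3, W4, W5
[3] feedback reduction of (W1+W2), (W3+W4+W5)
[4] add [(W1+W2)/(1+(W1+W2)*(W3+W4+W5))], W6, W7 (parallel)
[5] reduce the feedback loop with forward ([(W1+W2)/(1+(W1+W2)*(W3+W4+W5))]+W6+W7) and return W8
The group at step 3 is a feedback group.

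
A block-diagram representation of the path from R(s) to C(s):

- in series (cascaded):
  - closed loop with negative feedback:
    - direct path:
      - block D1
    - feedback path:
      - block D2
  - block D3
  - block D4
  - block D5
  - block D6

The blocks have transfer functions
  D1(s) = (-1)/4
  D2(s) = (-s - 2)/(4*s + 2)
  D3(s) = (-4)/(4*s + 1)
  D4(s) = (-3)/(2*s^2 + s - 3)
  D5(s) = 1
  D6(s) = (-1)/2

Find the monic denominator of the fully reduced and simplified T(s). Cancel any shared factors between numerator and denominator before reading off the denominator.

Reducing step by step:

Step 1: close the feedback loop around D1, D2: (-4*s - 2)/(17*s + 10)
Step 2: multiply [D1/(1+D1*D2)], D3, D4, D5, D6 (series): (24*s + 12)/(136*s^4 + 182*s^3 - 127*s^2 - 161*s - 30)
T(s) is the step-2 result (common factors already cancelled). Leading coefficient of the denominator: 136. Divide through by 136 for the monic polynomial.

Answer: s^4 + 91*s^3/68 - 127*s^2/136 - 161*s/136 - 15/68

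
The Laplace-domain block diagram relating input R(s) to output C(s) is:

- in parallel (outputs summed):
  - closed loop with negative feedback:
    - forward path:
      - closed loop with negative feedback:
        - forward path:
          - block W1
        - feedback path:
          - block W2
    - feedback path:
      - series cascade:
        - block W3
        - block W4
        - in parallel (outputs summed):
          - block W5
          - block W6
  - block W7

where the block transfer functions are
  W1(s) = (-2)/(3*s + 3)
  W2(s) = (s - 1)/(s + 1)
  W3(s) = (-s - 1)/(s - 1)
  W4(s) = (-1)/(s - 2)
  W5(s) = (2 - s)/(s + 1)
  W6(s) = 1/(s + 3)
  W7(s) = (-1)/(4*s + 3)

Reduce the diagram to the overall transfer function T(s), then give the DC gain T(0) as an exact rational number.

The answer is -13/12.

Reasoning:
Step 1 - apply the feedback formula to W1, W2 = (-2*s - 2)/(3*s^2 + 4*s + 5)
Step 2 - reduce the parallel group W5, W6 = (7 - s^2)/(s^2 + 4*s + 3)
Step 3 - reduce the series chain W3, W4, (W5+W6) = (7 - s^2)/(s^3 - 7*s + 6)
Step 4 - feedback reduction of [W1/(1+W1*W2)], (W3*W4*(W5+W6)) = (-2*s^4 - 2*s^3 + 14*s^2 + 2*s - 12)/(3*s^5 + 4*s^4 - 14*s^3 - 8*s^2 - 25*s + 16)
Step 5 - reduce the parallel group [[W1/(1+W1*W2)]/(1+[W1/(1+W1*W2)]*(W3*W4*(W5+W6)))], W7 = (-11*s^5 - 18*s^4 + 64*s^3 + 58*s^2 - 17*s - 52)/(12*s^6 + 25*s^5 - 44*s^4 - 74*s^3 - 124*s^2 - 11*s + 48)
The step-5 result is T(s). Setting s = 0: T(0) = -52/48 = -13/12.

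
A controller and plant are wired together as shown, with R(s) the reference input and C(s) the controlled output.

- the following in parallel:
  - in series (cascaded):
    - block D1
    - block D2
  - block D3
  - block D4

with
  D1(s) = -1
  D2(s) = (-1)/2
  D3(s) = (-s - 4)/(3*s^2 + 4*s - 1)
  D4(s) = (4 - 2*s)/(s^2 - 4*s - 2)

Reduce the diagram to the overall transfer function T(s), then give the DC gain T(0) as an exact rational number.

The answer is 5/2.

Reasoning:
1. series reduction of D1, D2 gives 1/2
2. add (D1*D2), D3, D4 (parallel) gives (3*s^4 - 22*s^3 - 15*s^2 + 68*s + 10)/(6*s^4 - 16*s^3 - 46*s^2 - 8*s + 4)
Step 2 gives the overall T(s). Then T(0) = 10/4 = 5/2.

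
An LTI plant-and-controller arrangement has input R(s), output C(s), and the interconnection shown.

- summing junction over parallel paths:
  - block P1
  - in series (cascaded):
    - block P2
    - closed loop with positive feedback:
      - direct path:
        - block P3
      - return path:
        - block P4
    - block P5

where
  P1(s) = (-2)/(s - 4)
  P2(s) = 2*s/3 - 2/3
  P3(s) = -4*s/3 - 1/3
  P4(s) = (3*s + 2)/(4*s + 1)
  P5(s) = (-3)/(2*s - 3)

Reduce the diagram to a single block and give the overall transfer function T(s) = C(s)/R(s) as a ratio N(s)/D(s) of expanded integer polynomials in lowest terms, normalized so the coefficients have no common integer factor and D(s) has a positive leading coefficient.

Answer: (8*s^3 - 50*s^2 + 20*s + 38)/(6*s^3 - 23*s^2 - 19*s + 60)

Working:
(1) collapse the loop (P3 forward, P4 return) gives (-4*s - 1)/(3*s + 5)
(2) combine P2, [P3/(1-P3*P4)], P5 in series gives (8*s^2 - 6*s - 2)/(6*s^2 + s - 15)
(3) parallel reduction of P1, (P2*[P3/(1-P3*P4)]*P5) - this is the overall T(s), already in the required normalized form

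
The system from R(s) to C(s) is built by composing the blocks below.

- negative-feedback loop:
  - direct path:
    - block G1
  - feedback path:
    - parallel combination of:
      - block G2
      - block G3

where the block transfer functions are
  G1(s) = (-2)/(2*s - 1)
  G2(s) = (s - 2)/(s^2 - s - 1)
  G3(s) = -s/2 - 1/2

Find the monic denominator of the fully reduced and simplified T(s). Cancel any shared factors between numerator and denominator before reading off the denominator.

1. add G2, G3 (parallel); result (-s^3 + 4*s - 3)/(2*s^2 - 2*s - 2)
2. close the feedback loop around G1, (G2+G3); result (-2*s^2 + 2*s + 2)/(3*s^3 - 3*s^2 - 5*s + 4)
T(s) is the step-2 result (common factors already cancelled). Leading coefficient of the denominator: 3. Divide through by 3 for the monic polynomial.

Answer: s^3 - s^2 - 5*s/3 + 4/3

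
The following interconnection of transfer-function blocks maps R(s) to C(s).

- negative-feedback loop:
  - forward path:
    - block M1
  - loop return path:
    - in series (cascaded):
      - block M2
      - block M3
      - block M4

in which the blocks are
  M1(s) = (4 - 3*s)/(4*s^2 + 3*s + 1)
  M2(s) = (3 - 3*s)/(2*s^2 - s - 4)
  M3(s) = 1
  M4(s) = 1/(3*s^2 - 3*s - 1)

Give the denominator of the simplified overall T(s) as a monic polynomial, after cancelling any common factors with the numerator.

Reducing step by step:

[1] cascade M2, M3, M4, giving (3 - 3*s)/(6*s^4 - 9*s^3 - 11*s^2 + 13*s + 4)
[2] apply the feedback formula to M1, (M2*M3*M4), giving (-18*s^5 + 51*s^4 - 3*s^3 - 83*s^2 + 40*s + 16)/(24*s^6 - 18*s^5 - 65*s^4 + 10*s^3 + 53*s^2 + 4*s + 16)
T(s) is the step-2 result (common factors already cancelled). Leading coefficient of the denominator: 24. Divide through by 24 for the monic polynomial.

Answer: s^6 - 3*s^5/4 - 65*s^4/24 + 5*s^3/12 + 53*s^2/24 + s/6 + 2/3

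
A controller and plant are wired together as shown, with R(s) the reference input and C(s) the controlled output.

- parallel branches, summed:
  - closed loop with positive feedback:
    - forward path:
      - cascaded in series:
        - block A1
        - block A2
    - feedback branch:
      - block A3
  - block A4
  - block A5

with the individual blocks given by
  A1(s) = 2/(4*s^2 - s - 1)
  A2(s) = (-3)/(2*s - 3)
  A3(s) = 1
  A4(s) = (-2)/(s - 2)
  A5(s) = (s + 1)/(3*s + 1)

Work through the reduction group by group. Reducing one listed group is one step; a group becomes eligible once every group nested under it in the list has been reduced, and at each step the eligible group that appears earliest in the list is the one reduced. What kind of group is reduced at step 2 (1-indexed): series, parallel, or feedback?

Step 1 - series reduction of A1, A2
Step 2 - apply the feedback formula to (A1*A2), A3
Step 3 - add [(A1*A2)/(1-(A1*A2)*A3)], A4, A5 (parallel)
The group at step 2 is a feedback group.

Final answer: feedback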